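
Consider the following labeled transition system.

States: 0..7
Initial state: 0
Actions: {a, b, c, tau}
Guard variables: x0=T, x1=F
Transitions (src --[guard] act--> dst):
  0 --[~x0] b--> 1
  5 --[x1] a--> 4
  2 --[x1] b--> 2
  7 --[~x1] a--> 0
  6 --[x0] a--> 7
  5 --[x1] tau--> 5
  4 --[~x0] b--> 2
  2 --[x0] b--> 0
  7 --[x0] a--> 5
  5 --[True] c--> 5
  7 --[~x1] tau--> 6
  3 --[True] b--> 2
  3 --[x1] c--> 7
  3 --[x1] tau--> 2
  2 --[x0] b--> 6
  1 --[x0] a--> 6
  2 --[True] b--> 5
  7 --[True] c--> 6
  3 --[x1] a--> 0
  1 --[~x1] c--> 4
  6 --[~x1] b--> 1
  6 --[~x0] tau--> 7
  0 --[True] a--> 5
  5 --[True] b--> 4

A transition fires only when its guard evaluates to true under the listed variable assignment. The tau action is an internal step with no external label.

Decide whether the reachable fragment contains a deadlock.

Reach set: {0,4,5}
  0: a→5  [1 exit(s)]
  4: ∅  [deadlock]
  5: b→4  c→5  [2 exit(s)]
trace reaching 4: a·b

Answer: DEADLOCK at state 4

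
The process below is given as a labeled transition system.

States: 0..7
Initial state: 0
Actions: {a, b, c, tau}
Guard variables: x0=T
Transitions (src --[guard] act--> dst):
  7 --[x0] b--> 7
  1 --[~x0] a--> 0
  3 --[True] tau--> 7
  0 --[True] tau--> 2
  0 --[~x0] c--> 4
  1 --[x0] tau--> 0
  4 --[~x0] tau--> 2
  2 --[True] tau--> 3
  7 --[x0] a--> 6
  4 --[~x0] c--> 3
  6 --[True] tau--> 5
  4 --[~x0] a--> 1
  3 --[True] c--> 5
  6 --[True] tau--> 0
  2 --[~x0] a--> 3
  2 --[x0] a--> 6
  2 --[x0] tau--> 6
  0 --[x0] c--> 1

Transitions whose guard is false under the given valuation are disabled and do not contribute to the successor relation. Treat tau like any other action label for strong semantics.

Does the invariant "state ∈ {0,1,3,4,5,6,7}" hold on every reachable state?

Allowed set {0,1,3,4,5,6,7}
R = {0,1,2,3,5,6,7}
  0: safe
  1: safe
  2: ✗ unsafe
  3: safe
  5: safe
  6: safe
  7: safe
reach 2 via tau — violates

Answer: INVARIANT VIOLATED at state 2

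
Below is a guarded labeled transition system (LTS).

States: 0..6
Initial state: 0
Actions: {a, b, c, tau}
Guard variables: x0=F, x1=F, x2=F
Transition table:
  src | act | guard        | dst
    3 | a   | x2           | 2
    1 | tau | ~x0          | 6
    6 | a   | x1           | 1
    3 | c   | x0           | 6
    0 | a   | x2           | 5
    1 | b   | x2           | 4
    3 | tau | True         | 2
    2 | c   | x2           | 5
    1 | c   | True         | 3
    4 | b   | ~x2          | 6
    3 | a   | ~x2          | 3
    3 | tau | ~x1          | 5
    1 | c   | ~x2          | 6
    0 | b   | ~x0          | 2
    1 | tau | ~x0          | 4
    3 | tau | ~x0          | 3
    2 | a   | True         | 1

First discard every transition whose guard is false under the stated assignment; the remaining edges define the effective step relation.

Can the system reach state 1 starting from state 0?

Answer: REACHABLE

Analysis:
11 transition(s) survive guard evaluation.
L0 = {0}
L1 = {2}  total {0,2}
L2 = {1}  total {0,1,2}
L3 = {3,4,6}  total {0,1,2,3,4,6}
L4 = {5}  total {0,1,2,3,4,5,6}
Reach set: {0,1,2,3,4,5,6}
trace reaching 1: b·a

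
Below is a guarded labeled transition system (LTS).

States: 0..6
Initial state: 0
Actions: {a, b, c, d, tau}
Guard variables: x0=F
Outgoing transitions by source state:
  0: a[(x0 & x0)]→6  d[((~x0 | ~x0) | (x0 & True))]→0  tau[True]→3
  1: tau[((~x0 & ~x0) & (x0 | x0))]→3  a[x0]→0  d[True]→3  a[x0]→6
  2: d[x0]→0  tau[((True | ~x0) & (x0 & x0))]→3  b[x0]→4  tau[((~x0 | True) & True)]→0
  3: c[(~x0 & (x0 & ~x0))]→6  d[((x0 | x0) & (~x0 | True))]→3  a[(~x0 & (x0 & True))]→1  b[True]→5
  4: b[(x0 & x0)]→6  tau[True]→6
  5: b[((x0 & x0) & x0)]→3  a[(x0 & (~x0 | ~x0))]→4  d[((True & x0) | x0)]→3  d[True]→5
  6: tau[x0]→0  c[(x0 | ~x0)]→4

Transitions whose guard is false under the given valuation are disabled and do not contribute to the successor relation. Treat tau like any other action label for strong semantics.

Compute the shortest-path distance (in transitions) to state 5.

BFS to 5:
  L0 = {0}
  L1 = {3}
  L2 = {5}
depth(5)=2, e.g. tau·b

Answer: 2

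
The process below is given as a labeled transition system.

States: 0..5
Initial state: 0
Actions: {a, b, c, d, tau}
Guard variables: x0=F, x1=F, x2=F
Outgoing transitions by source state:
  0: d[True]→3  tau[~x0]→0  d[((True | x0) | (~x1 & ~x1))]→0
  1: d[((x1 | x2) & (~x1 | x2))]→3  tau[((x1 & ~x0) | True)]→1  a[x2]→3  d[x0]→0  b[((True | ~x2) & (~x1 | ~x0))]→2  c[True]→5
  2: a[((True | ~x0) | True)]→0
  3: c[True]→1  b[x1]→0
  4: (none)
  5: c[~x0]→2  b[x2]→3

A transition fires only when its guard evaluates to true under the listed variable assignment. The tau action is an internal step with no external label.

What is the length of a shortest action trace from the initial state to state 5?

Answer: 3

Analysis:
BFS to 5:
  depth 0: {0}
  depth 1: {3}
  depth 2: {1}
  depth 3: {2,5}
5 enters at depth 3; path d·c·c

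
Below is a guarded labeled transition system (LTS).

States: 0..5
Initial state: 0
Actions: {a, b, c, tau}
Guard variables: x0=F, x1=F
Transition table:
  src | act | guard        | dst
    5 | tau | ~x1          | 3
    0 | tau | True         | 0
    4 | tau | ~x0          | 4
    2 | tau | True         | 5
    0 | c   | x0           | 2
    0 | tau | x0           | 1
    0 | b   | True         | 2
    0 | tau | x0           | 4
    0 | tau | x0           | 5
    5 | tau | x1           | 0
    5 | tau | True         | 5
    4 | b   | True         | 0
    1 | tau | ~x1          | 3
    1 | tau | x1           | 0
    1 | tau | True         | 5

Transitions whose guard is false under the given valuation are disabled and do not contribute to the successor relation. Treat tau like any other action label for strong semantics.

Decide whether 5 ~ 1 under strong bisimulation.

Answer: BISIMILAR

Trace:
Compute ~ classes (split until stable):
  P[0] = {{0,1,2,3,4,5}}
  P[1] = {{0,4},{1,2,5},{3}}
  P[2] = {{0},{1,5},{2},{3},{4}}
5 equivalence class(es) (converged in 3)
class of 5: {1,5}; class of 1: {1,5}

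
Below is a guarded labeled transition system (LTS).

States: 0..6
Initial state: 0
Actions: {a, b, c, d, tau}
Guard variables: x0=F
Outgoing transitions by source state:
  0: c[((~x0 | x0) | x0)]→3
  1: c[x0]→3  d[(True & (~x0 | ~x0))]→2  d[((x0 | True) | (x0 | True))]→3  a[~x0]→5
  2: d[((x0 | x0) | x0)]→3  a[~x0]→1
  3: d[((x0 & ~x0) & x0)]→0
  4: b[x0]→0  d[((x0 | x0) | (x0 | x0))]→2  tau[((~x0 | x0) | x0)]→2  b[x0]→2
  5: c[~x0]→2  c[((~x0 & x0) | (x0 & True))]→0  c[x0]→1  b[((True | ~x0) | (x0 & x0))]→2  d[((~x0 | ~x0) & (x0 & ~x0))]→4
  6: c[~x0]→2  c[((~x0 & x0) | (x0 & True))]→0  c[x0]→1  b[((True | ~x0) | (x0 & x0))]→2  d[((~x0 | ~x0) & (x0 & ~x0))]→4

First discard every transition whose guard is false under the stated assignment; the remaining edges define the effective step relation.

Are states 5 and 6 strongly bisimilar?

Bisimulation quotient by refinement:
  π0 = {{0,1,2,3,4,5,6}}
  π1 = {{0},{1},{2},{3},{4},{5,6}}
Fixed point at round 2; 6 class(es).
5∈{5,6}, 6∈{5,6}

Answer: BISIMILAR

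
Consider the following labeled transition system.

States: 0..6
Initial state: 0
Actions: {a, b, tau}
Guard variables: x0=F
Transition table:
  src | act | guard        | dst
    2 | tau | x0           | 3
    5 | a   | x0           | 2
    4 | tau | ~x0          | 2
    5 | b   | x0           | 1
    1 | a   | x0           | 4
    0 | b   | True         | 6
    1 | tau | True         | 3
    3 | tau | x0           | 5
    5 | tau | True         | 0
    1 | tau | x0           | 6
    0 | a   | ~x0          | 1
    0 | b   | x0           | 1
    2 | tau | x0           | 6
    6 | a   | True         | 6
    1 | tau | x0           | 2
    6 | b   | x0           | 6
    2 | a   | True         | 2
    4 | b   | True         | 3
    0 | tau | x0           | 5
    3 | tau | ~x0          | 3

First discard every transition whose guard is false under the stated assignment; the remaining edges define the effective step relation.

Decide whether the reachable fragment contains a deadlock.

R = {0,1,3,6}
  0: a→1  b→6  [2 exit(s)]
  1: tau→3  [1 exit(s)]
  3: tau→3  [1 exit(s)]
  6: a→6  [1 exit(s)]

Answer: DEADLOCK-FREE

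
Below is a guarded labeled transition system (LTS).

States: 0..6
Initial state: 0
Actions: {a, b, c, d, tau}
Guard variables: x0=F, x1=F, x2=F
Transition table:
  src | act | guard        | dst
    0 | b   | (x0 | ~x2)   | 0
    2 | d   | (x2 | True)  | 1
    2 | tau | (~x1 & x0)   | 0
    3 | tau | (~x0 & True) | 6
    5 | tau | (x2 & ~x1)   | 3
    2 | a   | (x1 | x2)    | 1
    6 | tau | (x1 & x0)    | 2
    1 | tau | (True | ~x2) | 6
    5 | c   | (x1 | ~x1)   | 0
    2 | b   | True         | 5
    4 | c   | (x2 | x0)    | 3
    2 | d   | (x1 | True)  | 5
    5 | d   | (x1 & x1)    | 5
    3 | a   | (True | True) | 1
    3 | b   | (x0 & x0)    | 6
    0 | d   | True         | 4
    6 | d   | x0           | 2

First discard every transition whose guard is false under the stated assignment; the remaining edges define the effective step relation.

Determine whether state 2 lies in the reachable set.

Answer: UNREACHABLE

Trace:
Guard filter leaves 9 enabled edge(s).
L0 = {0}
L1 = {4}  now seen {0,4}
Reachable = {0,4}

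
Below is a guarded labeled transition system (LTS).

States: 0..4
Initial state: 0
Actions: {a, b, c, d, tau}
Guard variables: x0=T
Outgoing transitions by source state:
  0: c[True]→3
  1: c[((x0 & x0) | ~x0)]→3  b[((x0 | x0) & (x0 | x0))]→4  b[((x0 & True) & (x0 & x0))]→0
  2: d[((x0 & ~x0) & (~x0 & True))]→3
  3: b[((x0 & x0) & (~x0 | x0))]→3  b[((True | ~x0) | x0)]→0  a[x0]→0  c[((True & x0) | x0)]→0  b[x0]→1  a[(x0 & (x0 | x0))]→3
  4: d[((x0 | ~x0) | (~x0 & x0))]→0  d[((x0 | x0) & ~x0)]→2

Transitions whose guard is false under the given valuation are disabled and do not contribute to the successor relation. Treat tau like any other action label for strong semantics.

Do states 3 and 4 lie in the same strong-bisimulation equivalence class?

Answer: NOT BISIMILAR

Trace:
Compute ~ classes (split until stable):
  P[0] = {{0,1,2,3,4}}
  P[1] = {{0},{1},{2},{3},{4}}
stable after 2 split(s): 5 block(s)
class of 3: {3}; class of 4: {4}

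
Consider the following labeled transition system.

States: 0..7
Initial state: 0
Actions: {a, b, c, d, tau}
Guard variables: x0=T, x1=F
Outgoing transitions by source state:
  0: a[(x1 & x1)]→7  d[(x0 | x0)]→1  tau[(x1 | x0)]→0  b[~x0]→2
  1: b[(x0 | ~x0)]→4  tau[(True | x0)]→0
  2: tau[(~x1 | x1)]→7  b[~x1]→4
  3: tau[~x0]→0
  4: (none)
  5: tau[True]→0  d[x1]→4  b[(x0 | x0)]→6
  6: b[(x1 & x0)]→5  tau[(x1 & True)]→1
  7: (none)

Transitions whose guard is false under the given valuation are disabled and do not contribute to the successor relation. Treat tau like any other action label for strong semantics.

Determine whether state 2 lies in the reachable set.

After dropping false guards: 8 live edges.
L0 = {0}
L1 = {1}  cumulative {0,1}
L2 = {4}  cumulative {0,1,4}
R = {0,1,4}

Answer: UNREACHABLE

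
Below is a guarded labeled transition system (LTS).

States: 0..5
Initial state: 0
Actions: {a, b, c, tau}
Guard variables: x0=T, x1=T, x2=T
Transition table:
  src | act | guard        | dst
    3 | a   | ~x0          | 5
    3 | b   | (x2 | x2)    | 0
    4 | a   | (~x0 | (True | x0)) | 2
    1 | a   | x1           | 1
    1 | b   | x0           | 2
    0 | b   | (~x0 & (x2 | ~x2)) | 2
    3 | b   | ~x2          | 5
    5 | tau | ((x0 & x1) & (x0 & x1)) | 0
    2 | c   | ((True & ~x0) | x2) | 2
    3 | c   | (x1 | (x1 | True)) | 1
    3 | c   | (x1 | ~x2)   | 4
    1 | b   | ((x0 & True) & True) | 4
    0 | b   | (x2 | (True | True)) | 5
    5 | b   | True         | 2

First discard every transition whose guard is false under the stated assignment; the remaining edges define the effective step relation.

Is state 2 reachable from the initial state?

Answer: REACHABLE

Analysis:
11 transition(s) survive guard evaluation.
depth 0: {0}
depth 1: {5}  now seen {0,5}
depth 2: {2}  now seen {0,2,5}
Reachable = {0,2,5}
witness 2: b·b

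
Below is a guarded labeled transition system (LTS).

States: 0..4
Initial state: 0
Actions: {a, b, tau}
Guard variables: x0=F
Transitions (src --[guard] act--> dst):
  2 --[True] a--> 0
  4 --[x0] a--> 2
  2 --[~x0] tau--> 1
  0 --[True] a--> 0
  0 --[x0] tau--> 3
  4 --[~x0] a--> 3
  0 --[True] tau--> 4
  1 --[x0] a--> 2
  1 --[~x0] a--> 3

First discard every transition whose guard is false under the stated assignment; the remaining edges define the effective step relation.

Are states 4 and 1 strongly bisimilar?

Answer: BISIMILAR

Analysis:
Bisimulation quotient by refinement:
  P[0] = {{0,1,2,3,4}}
  P[1] = {{0,2},{1,4},{3}}
3 equivalence class(es) (converged in 2)
[4]={1,4}  [1]={1,4}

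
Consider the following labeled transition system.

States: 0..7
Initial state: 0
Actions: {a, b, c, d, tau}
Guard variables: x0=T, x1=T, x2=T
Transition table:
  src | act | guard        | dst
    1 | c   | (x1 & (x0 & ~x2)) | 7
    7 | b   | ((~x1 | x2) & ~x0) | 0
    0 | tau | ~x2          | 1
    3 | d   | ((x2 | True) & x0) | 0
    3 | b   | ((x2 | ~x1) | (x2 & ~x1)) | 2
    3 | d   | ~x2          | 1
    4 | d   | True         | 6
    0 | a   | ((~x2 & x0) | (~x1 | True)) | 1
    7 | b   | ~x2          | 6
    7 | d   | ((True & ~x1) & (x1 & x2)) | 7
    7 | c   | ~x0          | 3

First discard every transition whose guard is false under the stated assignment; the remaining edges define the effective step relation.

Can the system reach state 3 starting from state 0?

4 transition(s) survive guard evaluation.
L0 = {0}
L1 = {1}  now seen {0,1}
Reachable = {0,1}

Answer: UNREACHABLE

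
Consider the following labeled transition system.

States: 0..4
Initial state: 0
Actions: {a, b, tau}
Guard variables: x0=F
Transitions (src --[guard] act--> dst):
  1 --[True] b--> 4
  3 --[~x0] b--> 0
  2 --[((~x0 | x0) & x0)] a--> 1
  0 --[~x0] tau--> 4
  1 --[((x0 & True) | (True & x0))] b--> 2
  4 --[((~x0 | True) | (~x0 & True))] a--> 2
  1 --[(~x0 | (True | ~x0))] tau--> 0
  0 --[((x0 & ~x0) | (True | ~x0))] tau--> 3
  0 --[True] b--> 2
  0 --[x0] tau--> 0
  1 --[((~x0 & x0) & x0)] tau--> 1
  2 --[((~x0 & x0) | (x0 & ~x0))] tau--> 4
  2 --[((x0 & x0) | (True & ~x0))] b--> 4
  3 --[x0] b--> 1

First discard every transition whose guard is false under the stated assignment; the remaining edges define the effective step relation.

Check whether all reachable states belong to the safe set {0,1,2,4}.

Allowed set {0,1,2,4}
R = {0,2,3,4}
  0: safe
  2: safe
  3: VIOLATES
  4: safe
witness against invariant: tau → 3

Answer: INVARIANT VIOLATED at state 3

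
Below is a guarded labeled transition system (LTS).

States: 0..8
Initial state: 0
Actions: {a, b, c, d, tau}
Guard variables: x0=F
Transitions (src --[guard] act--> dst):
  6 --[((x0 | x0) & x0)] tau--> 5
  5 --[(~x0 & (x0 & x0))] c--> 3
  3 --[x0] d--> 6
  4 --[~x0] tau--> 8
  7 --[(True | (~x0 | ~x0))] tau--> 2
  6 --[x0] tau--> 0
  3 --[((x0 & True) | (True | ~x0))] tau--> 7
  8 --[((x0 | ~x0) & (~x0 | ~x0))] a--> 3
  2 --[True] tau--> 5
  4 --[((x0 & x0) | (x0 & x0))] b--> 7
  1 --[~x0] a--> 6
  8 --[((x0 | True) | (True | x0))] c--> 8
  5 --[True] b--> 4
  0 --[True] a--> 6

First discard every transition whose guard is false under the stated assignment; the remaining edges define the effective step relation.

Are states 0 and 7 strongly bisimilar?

Answer: NOT BISIMILAR

Working:
Bisimulation quotient by refinement:
  P[0] = {{0,1,2,3,4,5,6,7,8}}
  P[1] = {{0,1},{2,3,4,7},{5},{6},{8}}
  P[2] = {{0,1},{2},{3,7},{4},{5},{6},{8}}
  P[3] = {{0,1},{2},{3},{4},{5},{6},{7},{8}}
Fixed point at round 4; 8 class(es).
class of 0: {0,1}; class of 7: {7}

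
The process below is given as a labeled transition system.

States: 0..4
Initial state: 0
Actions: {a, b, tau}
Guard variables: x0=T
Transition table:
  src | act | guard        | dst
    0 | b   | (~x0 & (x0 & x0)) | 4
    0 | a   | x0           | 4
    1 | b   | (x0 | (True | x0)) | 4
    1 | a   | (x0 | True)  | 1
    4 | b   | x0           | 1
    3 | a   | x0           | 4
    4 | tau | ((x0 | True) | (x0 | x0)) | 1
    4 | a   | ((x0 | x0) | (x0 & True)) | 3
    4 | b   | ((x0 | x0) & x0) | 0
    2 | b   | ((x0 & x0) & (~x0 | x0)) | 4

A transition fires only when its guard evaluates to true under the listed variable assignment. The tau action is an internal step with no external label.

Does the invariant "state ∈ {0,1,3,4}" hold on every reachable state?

Allowed set {0,1,3,4}
Reach set: {0,1,3,4}
  0: ok
  1: ok
  3: ok
  4: ok

Answer: INVARIANT HOLDS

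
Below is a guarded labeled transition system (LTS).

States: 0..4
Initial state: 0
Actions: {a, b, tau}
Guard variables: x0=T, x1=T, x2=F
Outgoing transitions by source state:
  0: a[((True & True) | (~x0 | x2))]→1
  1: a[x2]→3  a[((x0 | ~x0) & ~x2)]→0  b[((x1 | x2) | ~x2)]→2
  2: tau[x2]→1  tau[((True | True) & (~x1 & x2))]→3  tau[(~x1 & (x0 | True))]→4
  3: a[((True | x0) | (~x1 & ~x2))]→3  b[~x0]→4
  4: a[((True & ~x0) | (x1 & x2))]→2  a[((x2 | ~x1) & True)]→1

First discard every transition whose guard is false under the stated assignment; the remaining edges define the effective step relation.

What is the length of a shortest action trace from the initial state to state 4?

BFS to 4:
  L0 = {0}
  L1 = {1}
  L2 = {2}
4 never appears.

Answer: UNREACHABLE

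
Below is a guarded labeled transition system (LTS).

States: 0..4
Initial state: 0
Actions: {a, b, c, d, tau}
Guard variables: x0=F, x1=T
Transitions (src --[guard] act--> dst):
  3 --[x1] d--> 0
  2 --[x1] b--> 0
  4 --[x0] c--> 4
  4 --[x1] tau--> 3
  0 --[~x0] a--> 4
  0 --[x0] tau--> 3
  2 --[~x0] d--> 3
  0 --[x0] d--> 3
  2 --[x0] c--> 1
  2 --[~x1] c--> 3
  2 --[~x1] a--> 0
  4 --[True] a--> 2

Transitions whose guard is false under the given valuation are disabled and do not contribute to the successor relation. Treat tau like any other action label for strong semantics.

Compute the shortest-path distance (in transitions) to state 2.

Breadth-first toward 2:
  Layer 0: {0}
  Layer 1: {4}
  Layer 2: {2,3}
depth(2)=2, e.g. a·a

Answer: 2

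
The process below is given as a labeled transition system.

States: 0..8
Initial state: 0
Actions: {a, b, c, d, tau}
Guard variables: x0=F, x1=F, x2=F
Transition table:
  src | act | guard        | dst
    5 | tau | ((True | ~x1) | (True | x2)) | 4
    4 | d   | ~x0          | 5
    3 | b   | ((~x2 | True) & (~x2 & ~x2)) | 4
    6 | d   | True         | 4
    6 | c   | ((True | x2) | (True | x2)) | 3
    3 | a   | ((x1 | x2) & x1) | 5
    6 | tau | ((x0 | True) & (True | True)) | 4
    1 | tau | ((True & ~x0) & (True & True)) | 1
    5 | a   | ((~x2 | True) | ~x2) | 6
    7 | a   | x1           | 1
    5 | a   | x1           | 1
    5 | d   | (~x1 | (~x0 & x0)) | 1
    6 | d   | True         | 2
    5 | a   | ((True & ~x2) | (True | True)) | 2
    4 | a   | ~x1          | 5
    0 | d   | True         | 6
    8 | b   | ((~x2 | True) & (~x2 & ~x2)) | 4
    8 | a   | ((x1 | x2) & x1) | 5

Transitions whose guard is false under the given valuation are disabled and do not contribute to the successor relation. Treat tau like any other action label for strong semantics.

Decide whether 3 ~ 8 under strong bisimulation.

Compute ~ classes (split until stable):
  π0 = {{0,1,2,3,4,5,6,7,8}}
  π1 = {{0},{1},{2,7},{3,8},{4},{5},{6}}
Fixed point at round 2; 7 class(es).
3∈{3,8}, 8∈{3,8}

Answer: BISIMILAR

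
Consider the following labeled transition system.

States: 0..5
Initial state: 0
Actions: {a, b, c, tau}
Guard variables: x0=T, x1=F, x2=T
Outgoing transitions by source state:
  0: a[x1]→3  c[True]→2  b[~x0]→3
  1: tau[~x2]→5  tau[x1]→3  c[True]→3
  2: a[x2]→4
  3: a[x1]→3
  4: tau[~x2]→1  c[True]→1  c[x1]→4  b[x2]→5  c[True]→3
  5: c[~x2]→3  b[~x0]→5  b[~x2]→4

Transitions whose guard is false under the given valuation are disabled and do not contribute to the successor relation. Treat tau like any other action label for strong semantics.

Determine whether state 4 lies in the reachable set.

Answer: REACHABLE

Working:
6 transition(s) survive guard evaluation.
Layer 0: {0}
Layer 1: {2}  total {0,2}
Layer 2: {4}  total {0,2,4}
Layer 3: {1,3,5}  total {0,1,2,3,4,5}
Reach set: {0,1,2,3,4,5}
Path to 4: c·a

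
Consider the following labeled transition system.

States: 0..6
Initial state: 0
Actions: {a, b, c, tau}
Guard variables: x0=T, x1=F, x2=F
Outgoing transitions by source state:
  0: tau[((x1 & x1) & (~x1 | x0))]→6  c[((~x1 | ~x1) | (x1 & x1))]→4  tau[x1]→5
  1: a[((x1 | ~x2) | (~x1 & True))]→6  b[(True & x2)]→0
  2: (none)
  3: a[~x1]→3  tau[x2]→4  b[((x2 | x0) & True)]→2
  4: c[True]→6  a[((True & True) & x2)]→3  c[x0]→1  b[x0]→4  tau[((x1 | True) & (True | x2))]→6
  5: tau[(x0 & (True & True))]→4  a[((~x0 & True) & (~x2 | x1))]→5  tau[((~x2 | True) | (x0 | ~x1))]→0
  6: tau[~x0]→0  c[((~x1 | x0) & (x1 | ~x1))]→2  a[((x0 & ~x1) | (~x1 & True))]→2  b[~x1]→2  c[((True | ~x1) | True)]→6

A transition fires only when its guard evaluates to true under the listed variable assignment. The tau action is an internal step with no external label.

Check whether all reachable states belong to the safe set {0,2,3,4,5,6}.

Inv-set: {0,2,3,4,5,6}
Reachable = {0,1,2,4,6}
  0: safe
  1: ✗ unsafe
  2: safe
  4: safe
  6: safe
witness against invariant: c·c → 1

Answer: INVARIANT VIOLATED at state 1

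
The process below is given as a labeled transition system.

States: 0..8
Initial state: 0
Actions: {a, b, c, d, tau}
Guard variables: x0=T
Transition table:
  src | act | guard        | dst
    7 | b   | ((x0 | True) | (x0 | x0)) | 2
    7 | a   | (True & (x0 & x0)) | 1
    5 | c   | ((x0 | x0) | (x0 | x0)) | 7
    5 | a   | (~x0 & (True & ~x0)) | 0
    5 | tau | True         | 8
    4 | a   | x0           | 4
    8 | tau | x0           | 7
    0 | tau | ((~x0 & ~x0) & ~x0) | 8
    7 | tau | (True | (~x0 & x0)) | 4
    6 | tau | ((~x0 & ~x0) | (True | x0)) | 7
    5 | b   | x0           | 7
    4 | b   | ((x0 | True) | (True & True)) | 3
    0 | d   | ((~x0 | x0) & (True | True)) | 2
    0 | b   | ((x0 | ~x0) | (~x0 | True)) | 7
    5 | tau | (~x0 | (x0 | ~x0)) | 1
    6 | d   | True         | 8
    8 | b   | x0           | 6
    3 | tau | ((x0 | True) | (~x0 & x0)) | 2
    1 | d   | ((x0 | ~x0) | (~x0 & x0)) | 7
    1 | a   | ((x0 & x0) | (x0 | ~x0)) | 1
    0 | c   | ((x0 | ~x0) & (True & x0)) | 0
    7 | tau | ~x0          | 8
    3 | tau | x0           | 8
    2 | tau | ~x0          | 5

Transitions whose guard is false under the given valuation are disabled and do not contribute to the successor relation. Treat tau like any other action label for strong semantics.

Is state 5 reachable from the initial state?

After dropping false guards: 20 live edges.
L0 = {0}
L1 = {2,7}  cumulative {0,2,7}
L2 = {1,4}  cumulative {0,1,2,4,7}
L3 = {3}  cumulative {0,1,2,3,4,7}
L4 = {8}  cumulative {0,1,2,3,4,7,8}
L5 = {6}  cumulative {0,1,2,3,4,6,7,8}
Reach set: {0,1,2,3,4,6,7,8}

Answer: UNREACHABLE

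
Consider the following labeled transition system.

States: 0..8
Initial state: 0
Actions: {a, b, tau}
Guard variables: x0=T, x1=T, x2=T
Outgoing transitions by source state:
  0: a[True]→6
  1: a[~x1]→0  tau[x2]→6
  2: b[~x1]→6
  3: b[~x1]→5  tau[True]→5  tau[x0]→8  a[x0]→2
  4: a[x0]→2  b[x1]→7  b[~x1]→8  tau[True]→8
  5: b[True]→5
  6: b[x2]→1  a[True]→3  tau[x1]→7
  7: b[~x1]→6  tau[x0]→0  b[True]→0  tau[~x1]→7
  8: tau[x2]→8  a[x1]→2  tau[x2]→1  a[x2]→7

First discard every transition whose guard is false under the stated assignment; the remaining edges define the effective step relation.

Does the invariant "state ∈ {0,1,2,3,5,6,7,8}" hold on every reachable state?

Answer: INVARIANT HOLDS

Trace:
Safe = {0,1,2,3,5,6,7,8}
Reachable = {0,1,2,3,5,6,7,8}
  0: safe
  1: safe
  2: safe
  3: safe
  5: safe
  6: safe
  7: safe
  8: safe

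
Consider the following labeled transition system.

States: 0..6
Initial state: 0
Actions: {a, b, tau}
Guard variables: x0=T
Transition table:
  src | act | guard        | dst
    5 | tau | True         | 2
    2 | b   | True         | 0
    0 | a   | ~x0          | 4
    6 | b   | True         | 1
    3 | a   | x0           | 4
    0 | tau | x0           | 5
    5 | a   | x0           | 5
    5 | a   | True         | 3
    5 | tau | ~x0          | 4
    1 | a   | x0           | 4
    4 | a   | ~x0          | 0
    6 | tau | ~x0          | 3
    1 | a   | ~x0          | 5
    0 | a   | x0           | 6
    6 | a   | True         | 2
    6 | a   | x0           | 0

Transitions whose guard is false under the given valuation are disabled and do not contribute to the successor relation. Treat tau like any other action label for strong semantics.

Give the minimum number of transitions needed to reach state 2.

Layered search for 2:
  depth 0: {0}
  depth 1: {5,6}
  depth 2: {1,2,3}
depth(2)=2, e.g. a·a

Answer: 2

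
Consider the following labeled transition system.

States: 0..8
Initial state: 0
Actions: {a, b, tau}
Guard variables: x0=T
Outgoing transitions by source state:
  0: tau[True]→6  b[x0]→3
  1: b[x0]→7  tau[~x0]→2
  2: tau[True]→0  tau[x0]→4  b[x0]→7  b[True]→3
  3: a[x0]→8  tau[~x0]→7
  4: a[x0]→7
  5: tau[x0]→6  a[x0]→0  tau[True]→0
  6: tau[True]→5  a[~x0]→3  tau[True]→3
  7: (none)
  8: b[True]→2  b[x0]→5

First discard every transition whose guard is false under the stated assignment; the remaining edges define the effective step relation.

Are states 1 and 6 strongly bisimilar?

Compute ~ classes (split until stable):
  π0 = {{0,1,2,3,4,5,6,7,8}}
  π1 = {{0,2},{1,8},{3,4},{5},{6},{7}}
  π2 = {{0},{1},{2},{3},{4},{5},{6},{7},{8}}
stable after 3 split(s): 9 block(s)
1∈{1}, 6∈{6}

Answer: NOT BISIMILAR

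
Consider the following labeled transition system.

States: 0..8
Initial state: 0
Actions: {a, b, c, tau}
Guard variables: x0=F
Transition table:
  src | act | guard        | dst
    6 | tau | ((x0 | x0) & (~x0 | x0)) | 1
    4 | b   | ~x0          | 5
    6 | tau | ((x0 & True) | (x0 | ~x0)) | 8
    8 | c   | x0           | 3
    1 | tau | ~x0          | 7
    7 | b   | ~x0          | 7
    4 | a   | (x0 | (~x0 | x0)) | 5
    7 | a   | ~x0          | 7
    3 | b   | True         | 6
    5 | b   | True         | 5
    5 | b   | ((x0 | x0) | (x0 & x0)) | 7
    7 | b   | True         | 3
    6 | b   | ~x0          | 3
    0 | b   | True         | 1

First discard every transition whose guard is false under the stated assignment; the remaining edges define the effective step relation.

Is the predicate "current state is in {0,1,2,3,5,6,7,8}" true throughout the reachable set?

Allowed set {0,1,2,3,5,6,7,8}
Reachable = {0,1,3,6,7,8}
  0: safe
  1: safe
  3: safe
  6: safe
  7: safe
  8: safe

Answer: INVARIANT HOLDS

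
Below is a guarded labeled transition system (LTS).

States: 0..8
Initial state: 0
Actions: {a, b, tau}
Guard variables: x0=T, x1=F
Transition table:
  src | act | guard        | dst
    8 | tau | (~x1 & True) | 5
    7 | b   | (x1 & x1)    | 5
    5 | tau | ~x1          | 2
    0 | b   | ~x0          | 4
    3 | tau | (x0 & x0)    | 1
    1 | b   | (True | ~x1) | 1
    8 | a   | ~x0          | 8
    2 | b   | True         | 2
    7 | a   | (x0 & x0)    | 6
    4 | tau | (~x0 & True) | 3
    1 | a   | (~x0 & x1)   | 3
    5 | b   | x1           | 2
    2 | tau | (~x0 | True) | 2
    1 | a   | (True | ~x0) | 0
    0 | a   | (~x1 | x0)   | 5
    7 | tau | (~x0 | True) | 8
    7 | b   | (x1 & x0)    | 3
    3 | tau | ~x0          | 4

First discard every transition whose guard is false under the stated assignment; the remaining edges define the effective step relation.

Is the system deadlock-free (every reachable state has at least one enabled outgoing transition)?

Answer: DEADLOCK-FREE

Analysis:
Reach set: {0,2,5}
  0: a→5  [deg 1]
  2: b→2  tau→2  [deg 2]
  5: tau→2  [deg 1]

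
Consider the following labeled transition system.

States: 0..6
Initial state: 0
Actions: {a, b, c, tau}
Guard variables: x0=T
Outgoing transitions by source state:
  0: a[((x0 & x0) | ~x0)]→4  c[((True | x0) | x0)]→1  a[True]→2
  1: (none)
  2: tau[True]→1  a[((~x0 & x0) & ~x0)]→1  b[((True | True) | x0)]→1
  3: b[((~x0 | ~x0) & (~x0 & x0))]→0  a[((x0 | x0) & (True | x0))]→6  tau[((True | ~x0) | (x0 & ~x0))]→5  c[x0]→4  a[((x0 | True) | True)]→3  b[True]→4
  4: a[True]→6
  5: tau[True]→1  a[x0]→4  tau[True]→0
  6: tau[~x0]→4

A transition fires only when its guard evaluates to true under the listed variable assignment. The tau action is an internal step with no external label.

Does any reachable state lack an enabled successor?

Reachable = {0,1,2,4,6}
  0: a→2  a→4  c→1  [3 out]
  1: ∅  [deadlock]
  2: b→1  tau→1  [2 out]
  4: a→6  [1 out]
  6: ∅  [deadlock]
trace reaching 1: c

Answer: DEADLOCK at state 1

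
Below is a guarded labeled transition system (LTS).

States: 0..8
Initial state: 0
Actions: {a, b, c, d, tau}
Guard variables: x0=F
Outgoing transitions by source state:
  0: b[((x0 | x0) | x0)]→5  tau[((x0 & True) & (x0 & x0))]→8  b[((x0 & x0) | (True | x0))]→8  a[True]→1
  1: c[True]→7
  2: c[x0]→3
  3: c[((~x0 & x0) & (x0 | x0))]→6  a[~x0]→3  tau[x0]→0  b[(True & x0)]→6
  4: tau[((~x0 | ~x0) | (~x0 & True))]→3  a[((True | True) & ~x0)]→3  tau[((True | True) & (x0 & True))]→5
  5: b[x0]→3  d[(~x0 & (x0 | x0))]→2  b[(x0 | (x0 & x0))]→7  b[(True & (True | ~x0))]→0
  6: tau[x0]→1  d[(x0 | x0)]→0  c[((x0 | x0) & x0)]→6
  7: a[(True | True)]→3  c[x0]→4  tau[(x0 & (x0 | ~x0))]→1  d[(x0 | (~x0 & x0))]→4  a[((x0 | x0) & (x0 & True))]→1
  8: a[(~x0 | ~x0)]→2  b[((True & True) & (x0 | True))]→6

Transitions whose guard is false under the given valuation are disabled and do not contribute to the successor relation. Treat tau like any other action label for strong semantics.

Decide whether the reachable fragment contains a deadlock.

Answer: DEADLOCK at state 2

Analysis:
Reach set: {0,1,2,3,6,7,8}
  0: a→1  b→8  [2 out]
  1: c→7  [1 out]
  2: ∅  [deadlock]
  3: a→3  [1 out]
  6: ∅  [deadlock]
  7: a→3  [1 out]
  8: a→2  b→6  [2 out]
trace reaching 2: b·a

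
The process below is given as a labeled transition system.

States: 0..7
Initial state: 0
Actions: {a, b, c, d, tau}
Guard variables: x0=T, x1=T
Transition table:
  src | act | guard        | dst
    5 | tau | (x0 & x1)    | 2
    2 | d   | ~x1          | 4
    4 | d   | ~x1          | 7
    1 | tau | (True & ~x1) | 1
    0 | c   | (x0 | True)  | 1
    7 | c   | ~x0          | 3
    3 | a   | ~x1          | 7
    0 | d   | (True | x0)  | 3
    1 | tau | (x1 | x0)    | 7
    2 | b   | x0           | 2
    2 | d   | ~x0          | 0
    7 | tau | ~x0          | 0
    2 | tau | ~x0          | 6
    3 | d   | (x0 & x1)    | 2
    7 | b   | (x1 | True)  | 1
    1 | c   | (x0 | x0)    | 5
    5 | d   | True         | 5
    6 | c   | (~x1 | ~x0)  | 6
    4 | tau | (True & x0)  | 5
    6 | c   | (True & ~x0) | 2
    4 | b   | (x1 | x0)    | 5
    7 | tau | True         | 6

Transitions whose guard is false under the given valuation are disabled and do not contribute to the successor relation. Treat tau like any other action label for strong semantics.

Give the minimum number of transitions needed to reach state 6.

Breadth-first toward 6:
  Layer 0: {0}
  Layer 1: {1,3}
  Layer 2: {2,5,7}
  Layer 3: {6}
first hit 6 at d=3 via c·tau·tau

Answer: 3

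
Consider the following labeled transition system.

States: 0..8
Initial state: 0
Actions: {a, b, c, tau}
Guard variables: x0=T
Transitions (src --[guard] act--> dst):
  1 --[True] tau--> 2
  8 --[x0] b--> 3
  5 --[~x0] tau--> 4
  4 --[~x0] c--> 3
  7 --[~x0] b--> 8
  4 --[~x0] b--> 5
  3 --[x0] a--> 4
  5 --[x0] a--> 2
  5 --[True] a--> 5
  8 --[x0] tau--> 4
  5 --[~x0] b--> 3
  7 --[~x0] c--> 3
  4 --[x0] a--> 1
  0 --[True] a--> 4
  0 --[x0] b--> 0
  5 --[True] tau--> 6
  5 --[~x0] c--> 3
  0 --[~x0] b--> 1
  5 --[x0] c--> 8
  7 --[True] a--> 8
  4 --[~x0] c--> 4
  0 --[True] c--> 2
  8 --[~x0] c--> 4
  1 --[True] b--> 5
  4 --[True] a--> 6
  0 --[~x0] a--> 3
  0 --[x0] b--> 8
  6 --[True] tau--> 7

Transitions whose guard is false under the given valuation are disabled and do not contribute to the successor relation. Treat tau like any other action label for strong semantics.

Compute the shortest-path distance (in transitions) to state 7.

Layered search for 7:
  L0 = {0}
  L1 = {2,4,8}
  L2 = {1,3,6}
  L3 = {5,7}
first hit 7 at d=3 via a·a·tau

Answer: 3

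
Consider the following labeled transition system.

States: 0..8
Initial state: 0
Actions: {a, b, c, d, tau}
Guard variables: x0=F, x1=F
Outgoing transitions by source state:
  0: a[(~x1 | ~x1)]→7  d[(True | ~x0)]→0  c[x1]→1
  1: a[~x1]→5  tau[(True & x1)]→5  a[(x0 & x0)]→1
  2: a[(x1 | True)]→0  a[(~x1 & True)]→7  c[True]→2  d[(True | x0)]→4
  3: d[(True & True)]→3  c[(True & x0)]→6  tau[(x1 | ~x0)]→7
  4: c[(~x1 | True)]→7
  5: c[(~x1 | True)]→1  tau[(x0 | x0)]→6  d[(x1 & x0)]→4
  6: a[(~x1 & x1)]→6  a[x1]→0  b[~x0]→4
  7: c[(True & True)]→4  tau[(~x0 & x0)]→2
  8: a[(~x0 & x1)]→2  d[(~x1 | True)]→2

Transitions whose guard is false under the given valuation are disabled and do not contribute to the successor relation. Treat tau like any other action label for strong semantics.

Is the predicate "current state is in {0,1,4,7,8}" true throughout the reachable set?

Allowed set {0,1,4,7,8}
Reach set: {0,4,7}
  0: ✓
  4: ✓
  7: ✓

Answer: INVARIANT HOLDS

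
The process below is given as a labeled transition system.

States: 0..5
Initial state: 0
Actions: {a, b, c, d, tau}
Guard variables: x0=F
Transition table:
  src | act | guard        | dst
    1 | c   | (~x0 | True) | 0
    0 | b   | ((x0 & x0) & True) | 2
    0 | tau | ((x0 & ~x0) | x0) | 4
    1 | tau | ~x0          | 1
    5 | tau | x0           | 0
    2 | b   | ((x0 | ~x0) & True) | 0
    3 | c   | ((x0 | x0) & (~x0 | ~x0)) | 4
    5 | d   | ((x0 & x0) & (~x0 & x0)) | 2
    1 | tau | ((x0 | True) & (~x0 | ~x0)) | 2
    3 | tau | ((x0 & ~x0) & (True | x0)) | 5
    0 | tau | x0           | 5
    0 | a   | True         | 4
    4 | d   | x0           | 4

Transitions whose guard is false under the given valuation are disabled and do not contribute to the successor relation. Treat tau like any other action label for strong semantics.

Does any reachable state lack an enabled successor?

R = {0,4}
  0: a→4  [deg 1]
  4: ∅  [no exit]
trace reaching 4: a

Answer: DEADLOCK at state 4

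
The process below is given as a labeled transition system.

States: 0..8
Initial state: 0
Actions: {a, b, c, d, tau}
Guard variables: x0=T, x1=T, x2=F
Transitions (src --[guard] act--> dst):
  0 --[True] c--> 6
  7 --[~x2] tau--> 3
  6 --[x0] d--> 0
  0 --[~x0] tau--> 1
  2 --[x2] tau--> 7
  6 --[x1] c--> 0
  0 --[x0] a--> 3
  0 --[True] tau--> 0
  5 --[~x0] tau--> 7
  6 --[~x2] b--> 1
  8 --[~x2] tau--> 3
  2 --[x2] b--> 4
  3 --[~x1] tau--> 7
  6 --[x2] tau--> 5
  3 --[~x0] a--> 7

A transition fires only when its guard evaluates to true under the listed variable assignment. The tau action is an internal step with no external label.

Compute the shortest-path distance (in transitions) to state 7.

BFS to 7:
  depth 0: {0}
  depth 1: {3,6}
  depth 2: {1}
7 never appears.

Answer: UNREACHABLE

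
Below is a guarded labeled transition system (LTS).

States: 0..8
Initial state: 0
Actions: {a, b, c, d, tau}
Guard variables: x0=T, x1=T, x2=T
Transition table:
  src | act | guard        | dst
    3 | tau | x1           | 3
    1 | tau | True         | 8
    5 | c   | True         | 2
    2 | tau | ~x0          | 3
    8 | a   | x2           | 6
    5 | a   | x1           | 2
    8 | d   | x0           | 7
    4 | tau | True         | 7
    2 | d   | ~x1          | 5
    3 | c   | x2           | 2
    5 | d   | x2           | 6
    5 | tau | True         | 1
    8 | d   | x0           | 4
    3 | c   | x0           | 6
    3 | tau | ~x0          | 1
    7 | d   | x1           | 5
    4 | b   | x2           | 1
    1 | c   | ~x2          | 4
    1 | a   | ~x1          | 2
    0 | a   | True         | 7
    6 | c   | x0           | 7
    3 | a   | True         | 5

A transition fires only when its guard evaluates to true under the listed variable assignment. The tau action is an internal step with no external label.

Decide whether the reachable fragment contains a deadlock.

Answer: DEADLOCK at state 2

Working:
Reach set: {0,1,2,4,5,6,7,8}
  0: a→7  [1 out]
  1: tau→8  [1 out]
  2: ∅  [STUCK]
  4: b→1  tau→7  [2 out]
  5: a→2  c→2  d→6  tau→1  [4 out]
  6: c→7  [1 out]
  7: d→5  [1 out]
  8: a→6  d→4  d→7  [3 out]
trace reaching 2: a·d·c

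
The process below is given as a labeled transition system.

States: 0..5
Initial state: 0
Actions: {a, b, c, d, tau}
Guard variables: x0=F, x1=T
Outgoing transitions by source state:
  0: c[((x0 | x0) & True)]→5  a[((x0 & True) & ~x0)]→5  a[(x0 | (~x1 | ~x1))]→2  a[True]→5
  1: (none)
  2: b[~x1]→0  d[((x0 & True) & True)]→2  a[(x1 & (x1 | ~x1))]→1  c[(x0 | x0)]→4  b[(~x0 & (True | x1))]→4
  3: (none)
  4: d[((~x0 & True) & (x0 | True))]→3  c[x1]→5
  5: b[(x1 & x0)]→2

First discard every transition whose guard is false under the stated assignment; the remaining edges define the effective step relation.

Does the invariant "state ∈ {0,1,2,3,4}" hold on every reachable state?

Answer: INVARIANT VIOLATED at state 5

Working:
Allowed set {0,1,2,3,4}
R = {0,5}
  0: ✓
  5: outside
counterexample path to 5: a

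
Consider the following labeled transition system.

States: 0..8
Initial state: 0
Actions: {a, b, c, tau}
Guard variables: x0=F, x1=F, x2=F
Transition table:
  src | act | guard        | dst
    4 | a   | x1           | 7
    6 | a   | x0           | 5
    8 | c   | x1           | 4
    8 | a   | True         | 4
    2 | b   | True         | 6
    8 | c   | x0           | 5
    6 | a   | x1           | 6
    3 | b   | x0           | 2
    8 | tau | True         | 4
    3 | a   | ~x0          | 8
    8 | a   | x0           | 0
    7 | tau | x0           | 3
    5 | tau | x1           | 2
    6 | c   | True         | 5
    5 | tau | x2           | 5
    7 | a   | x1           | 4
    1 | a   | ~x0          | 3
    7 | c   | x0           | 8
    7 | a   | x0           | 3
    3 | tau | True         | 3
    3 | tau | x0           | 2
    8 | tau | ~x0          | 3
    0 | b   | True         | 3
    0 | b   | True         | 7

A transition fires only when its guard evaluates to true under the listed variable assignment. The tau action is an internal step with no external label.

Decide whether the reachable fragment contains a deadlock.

Answer: DEADLOCK at state 4

Working:
R = {0,3,4,7,8}
  0: b→3  b→7  [2 exit(s)]
  3: a→8  tau→3  [2 exit(s)]
  4: ∅  [deadlock]
  7: ∅  [deadlock]
  8: a→4  tau→3  tau→4  [3 exit(s)]
Path to 4: b·a·a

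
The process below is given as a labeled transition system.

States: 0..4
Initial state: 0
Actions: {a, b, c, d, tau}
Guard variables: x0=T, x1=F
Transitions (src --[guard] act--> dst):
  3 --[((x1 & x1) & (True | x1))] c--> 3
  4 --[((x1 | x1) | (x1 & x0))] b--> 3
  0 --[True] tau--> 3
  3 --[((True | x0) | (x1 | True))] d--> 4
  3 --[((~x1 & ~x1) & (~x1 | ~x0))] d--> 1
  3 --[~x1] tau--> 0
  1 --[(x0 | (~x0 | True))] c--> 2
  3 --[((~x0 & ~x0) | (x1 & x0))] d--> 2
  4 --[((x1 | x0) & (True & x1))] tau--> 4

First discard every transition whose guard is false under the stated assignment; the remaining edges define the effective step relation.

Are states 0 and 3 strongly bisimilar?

Answer: NOT BISIMILAR

Trace:
Compute ~ classes (split until stable):
  round 0: {{0,1,2,3,4}}
  round 1: {{0},{1},{2,4},{3}}
Fixed point at round 2; 4 class(es).
class of 0: {0}; class of 3: {3}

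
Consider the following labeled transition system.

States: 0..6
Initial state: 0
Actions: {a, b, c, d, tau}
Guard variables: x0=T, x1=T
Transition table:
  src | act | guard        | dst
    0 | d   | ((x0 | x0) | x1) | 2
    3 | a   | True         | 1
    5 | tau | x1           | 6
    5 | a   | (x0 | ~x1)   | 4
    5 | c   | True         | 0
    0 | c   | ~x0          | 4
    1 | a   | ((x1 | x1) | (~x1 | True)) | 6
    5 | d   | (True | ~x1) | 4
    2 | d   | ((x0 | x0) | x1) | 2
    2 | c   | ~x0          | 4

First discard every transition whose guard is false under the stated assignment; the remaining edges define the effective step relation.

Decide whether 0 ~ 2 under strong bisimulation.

Answer: BISIMILAR

Trace:
Compute ~ classes (split until stable):
  round 0: {{0,1,2,3,4,5,6}}
  round 1: {{0,2},{1,3},{4,6},{5}}
  round 2: {{0,2},{1},{3},{4,6},{5}}
5 equivalence class(es) (converged in 3)
[0]={0,2}  [2]={0,2}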